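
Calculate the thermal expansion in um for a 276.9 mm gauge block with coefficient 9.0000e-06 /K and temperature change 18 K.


dL = L * alpha * dT
= 276.9 * 9.0000e-06 * 18
= 0.0448578 mm
dL_um = 0.0448578 * 1000 = 44.8578 um

44.8578


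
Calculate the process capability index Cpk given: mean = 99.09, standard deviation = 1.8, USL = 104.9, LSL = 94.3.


Cpu = (USL - mean) / (3*sigma) = (104.9 - 99.09) / (3*1.8) = 1.0759
Cpl = (mean - LSL) / (3*sigma) = (99.09 - 94.3) / (3*1.8) = 0.8870
Cpk = min(Cpu, Cpl) = 0.8870

0.8870


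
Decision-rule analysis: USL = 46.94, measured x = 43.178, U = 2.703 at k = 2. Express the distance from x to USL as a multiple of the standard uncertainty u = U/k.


u = U / k = 2.703 / 2 = 1.3515
margin = |USL - x| = |46.94 - 43.178| = 3.762
z = margin / u = 3.762 / 1.3515
z = 2.7836

2.7836


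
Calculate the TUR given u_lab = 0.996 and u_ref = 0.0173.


TUR = u_lab / u_ref
= 0.996 / 0.0173
= 57.5723

57.5723


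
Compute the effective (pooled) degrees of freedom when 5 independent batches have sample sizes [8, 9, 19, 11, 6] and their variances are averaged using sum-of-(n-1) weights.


nu = sum_i (n_i - 1)
nu = ((8 - 1) + (9 - 1) + (19 - 1) + (11 - 1) + (6 - 1))
nu = 7 + 8 + 18 + 10 + 5
nu = 48

48


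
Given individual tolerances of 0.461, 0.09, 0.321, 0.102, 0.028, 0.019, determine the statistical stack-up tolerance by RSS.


RSS = sqrt(0.461^2 + 0.09^2 + 0.321^2 + 0.102^2 + 0.028^2 + 0.019^2)
= sqrt(0.335211)
= 0.5790

0.5790


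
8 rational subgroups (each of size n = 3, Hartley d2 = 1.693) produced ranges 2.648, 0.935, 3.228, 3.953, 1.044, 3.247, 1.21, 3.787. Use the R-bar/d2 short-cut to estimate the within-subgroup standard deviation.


R_bar = (2.648 + 0.935 + 3.228 + 3.953 + 1.044 + 3.247 + 1.21 + 3.787) / 8
R_bar = 20.052 / 8 = 2.5065
sigma_hat = R_bar / d2 = 2.5065 / 1.693 = 1.4805

1.4805


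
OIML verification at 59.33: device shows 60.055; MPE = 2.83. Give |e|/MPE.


e = indication - reference = 60.055 - 59.33 = 0.7250
|e| = 0.7250
ratio = |e| / MPE = 0.7250 / 2.83
ratio = 0.2562

0.2562


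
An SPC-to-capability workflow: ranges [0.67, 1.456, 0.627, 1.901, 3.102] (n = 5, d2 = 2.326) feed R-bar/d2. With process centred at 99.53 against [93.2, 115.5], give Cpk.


R_bar = (0.67 + 1.456 + 0.627 + 1.901 + 3.102) / 5 = 1.5512
sigma = R_bar / d2 = 1.5512 / 2.326 = 0.66689596
Cp = (USL - LSL)/(6*sigma) = (115.5 - 93.2)/(6*0.66689596) = 5.5731
Cpu = (115.5 - 99.53)/(3*0.66689596) = 7.9823
Cpl = (99.53 - 93.2)/(3*0.66689596) = 3.1639
Cpk = min(Cpu, Cpl) = 3.1639

3.1639


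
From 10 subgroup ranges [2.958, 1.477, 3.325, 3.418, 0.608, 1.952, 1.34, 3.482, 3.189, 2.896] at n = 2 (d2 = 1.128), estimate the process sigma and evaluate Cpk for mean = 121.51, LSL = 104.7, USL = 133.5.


R_bar = (2.958 + 1.477 + 3.325 + 3.418 + 0.608 + 1.952 + 1.34 + 3.482 + 3.189 + 2.896) / 10 = 2.4645
sigma = R_bar / d2 = 2.4645 / 1.128 = 2.1848404
Cp = (USL - LSL)/(6*sigma) = (133.5 - 104.7)/(6*2.1848404) = 2.1970
Cpu = (133.5 - 121.51)/(3*2.1848404) = 1.8293
Cpl = (121.51 - 104.7)/(3*2.1848404) = 2.5646
Cpk = min(Cpu, Cpl) = 1.8293

1.8293


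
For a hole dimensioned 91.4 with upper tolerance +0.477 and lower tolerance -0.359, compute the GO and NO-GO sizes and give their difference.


GO = nominal - lower_tol (smallest hole = maximum material condition)
GO = 91.4 - 0.359 = 91.041
NO-GO = nominal + upper_tol (largest hole = least material condition)
NO-GO = 91.4 + 0.477 = 91.877
spread = NO-GO - GO = 91.877 - 91.041 = 0.8360

0.8360


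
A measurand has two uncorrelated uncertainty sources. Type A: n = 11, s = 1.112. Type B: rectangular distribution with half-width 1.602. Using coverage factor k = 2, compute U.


u_A = s / sqrt(n) = 1.112 / sqrt(11) = 0.33528062
u_B = half_width / sqrt(3) = 1.602 / sqrt(3) = 0.92491513
uc = sqrt(u_A^2 + u_B^2) = sqrt(0.33528062^2 + 0.92491513^2) = 0.98380948
U = k * uc = 2 * 0.98380948
U = 1.9676

1.9676


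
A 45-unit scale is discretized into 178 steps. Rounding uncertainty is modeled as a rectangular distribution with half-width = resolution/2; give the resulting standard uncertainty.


resolution = range / divisions
resolution = 45 / 178 = 0.25280899
u_res = resolution / (2*sqrt(3))
u_res = 0.25280899 / 3.4641016
u_res = 0.0730

0.0730


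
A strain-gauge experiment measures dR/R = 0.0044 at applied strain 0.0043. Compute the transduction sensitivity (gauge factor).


GF = (dR/R) / epsilon
= 0.0044 / 0.0043
= 1.0233

1.0233


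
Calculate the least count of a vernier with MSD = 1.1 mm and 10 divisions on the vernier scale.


LC = MSD / n_div
= 1.1 / 10
= 0.1100

0.1100


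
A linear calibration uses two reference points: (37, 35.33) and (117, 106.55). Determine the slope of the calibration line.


slope = (y2 - y1) / (x2 - x1)
= (106.55 - 35.33) / (117 - 37)
= 71.2200 / 80
= 0.8902

0.8902


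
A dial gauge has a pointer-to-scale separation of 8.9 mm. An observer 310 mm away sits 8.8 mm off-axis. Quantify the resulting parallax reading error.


error = h * offset / d
= 8.9 * 8.8 / 310
= 0.2526

0.2526


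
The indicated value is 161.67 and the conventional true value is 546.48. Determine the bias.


Systematic error = measured - true
= 161.67 - 546.48
= -384.8100

-384.8100


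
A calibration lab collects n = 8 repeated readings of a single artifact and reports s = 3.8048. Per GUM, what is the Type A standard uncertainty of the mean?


u_A = s / sqrt(n)
u_A = 3.8048 / sqrt(8)
u_A = 3.8048 / 2.8284271
u_A = 1.3452

1.3452


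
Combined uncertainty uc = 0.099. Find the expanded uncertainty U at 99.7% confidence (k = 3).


U = k * uc
U = 3 * 0.099
U = 0.2970

0.2970


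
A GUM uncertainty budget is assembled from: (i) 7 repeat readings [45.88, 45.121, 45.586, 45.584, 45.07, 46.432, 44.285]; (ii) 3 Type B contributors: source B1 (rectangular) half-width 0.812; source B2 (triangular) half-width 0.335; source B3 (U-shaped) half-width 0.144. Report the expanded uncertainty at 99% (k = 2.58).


mean = (45.88 + 45.121 + 45.586 + 45.584 + 45.07 + 46.432 + 44.285) / 7 = 45.42257143
s = sqrt(sum((x - mean)^2)/(n-1)) = 0.68194278
u_A = s / sqrt(n) = 0.68194278 / sqrt(7) = 0.25775014
u_B1 = 0.812 / sqrt(3) = 0.46880842
u_B2 = 0.335 / sqrt(6) = 0.13676318
u_B3 = 0.144 / sqrt(2) = 0.10182338
uc = sqrt(0.25775014^2 + 0.46880842^2 + 0.13676318^2 + 0.10182338^2) = 0.56150569
U = k * uc = 2.58 * 0.56150569
U = 1.4487

1.4487


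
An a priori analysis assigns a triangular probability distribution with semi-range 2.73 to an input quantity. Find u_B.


u_B = half_width / sqrt(6)
u_B = 2.73 / 2.4494897
u_B = 1.1145

1.1145


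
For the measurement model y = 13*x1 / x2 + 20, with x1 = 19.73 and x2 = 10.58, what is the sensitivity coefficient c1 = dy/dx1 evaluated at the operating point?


y = 13*x1 / x2 + 20
dy/dx1 = 13/x2
Evaluate at x2 = 10.58: c1 = 13 / 10.58
c1 = 1.2287

1.2287


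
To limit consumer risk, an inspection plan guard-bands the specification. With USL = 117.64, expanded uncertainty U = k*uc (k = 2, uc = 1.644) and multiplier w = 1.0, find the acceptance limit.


U = k * uc = 2 * 1.644 = 3.288
guard band g = w * U = 1.0 * 3.288 = 3.288
AL = USL - g = 117.64 - 3.288
AL = 114.3520

114.3520


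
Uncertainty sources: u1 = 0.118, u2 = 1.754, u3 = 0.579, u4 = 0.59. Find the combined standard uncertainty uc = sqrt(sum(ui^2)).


uc = sqrt(0.118^2 + 1.754^2 + 0.579^2 + 0.59^2)
uc = sqrt(3.773781)
uc = 1.9426

1.9426


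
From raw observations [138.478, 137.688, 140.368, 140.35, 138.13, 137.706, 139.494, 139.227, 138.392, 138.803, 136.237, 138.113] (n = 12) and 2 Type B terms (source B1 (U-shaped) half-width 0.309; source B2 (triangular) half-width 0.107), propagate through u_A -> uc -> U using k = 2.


mean = (138.478 + 137.688 + 140.368 + 140.35 + 138.13 + 137.706 + 139.494 + 139.227 + 138.392 + 138.803 + 136.237 + 138.113) / 12 = 138.5821667
s = sqrt(sum((x - mean)^2)/(n-1)) = 1.1735357
u_A = s / sqrt(n) = 1.1735357 / sqrt(12) = 0.33877058
u_B1 = 0.309 / sqrt(2) = 0.218496
u_B2 = 0.107 / sqrt(6) = 0.043682567
uc = sqrt(0.33877058^2 + 0.218496^2 + 0.043682567^2) = 0.40548018
U = k * uc = 2 * 0.40548018
U = 0.8110

0.8110


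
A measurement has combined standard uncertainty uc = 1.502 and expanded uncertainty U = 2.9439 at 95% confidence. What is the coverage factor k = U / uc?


k = U / uc
k = 2.9439 / 1.502
k = 1.96

1.96


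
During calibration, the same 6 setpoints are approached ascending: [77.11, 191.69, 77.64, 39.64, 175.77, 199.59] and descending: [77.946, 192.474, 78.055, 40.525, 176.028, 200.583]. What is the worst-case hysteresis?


|77.11 - 77.946| = 0.8360
|191.69 - 192.474| = 0.7840
|77.64 - 78.055| = 0.4150
|39.64 - 40.525| = 0.8850
|175.77 - 176.028| = 0.2580
|199.59 - 200.583| = 0.9930
hysteresis = max(diffs) = 0.9930

0.9930


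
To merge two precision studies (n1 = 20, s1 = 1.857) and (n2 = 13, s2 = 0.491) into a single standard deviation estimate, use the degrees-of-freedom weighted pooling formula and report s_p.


s_p = sqrt(((n1-1)*s1^2 + (n2-1)*s2^2) / (n1+n2-2))
numerator = (20-1)*1.857^2 + (13-1)*0.491^2 = 65.520531 + 2.892972 = 68.413503
denominator = 20 + 13 - 2 = 31
s_p^2 = 68.413503 / 31 = 2.2068872
s_p = sqrt(2.2068872) = 1.4856

1.4856


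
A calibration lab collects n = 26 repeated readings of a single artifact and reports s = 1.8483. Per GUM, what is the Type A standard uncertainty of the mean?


u_A = s / sqrt(n)
u_A = 1.8483 / sqrt(26)
u_A = 1.8483 / 5.0990195
u_A = 0.3625

0.3625


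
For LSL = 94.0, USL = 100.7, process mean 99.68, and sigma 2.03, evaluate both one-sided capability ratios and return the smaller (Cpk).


Cpu = (USL - mean) / (3*sigma) = (100.7 - 99.68) / (3*2.03) = 0.1675
Cpl = (mean - LSL) / (3*sigma) = (99.68 - 94.0) / (3*2.03) = 0.9327
Cpk = min(Cpu, Cpl) = 0.1675

0.1675


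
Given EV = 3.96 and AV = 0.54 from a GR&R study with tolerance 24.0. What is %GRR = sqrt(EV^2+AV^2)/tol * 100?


GRR = sqrt(EV^2 + AV^2) = sqrt(3.96^2 + 0.54^2) = 3.9966486
%GRR = GRR / tol * 100 = 3.9966486 / 24.0 * 100
%GRR = 16.6527

16.6527


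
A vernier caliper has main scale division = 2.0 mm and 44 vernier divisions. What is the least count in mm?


LC = MSD / n_div
= 2.0 / 44
= 0.0455

0.0455


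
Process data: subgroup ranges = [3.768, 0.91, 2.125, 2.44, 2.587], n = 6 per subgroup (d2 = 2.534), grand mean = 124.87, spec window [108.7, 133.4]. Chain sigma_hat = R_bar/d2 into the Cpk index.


R_bar = (3.768 + 0.91 + 2.125 + 2.44 + 2.587) / 5 = 2.366
sigma = R_bar / d2 = 2.366 / 2.534 = 0.93370166
Cp = (USL - LSL)/(6*sigma) = (133.4 - 108.7)/(6*0.93370166) = 4.4090
Cpu = (133.4 - 124.87)/(3*0.93370166) = 3.0452
Cpl = (124.87 - 108.7)/(3*0.93370166) = 5.7727
Cpk = min(Cpu, Cpl) = 3.0452

3.0452


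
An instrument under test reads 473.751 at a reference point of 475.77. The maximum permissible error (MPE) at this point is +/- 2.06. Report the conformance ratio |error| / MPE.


e = indication - reference = 473.751 - 475.77 = -2.0190
|e| = 2.0190
ratio = |e| / MPE = 2.0190 / 2.06
ratio = 0.9801

0.9801


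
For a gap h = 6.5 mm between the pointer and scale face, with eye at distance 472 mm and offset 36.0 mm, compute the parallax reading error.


error = h * offset / d
= 6.5 * 36.0 / 472
= 0.4958

0.4958


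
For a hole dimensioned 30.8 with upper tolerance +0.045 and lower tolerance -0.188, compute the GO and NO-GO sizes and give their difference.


GO = nominal - lower_tol (smallest hole = maximum material condition)
GO = 30.8 - 0.188 = 30.612
NO-GO = nominal + upper_tol (largest hole = least material condition)
NO-GO = 30.8 + 0.045 = 30.845
spread = NO-GO - GO = 30.845 - 30.612 = 0.2330

0.2330


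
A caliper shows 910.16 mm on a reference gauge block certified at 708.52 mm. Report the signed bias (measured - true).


Systematic error = measured - true
= 910.16 - 708.52
= 201.6400

201.6400


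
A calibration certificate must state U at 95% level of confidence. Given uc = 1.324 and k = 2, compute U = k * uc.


U = k * uc
U = 2 * 1.324
U = 2.6480

2.6480


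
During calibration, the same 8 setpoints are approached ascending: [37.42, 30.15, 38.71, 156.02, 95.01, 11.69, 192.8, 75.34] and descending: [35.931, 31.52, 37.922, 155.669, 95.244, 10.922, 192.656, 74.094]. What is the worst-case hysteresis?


|37.42 - 35.931| = 1.4890
|30.15 - 31.52| = 1.3700
|38.71 - 37.922| = 0.7880
|156.02 - 155.669| = 0.3510
|95.01 - 95.244| = 0.2340
|11.69 - 10.922| = 0.7680
|192.8 - 192.656| = 0.1440
|75.34 - 74.094| = 1.2460
hysteresis = max(diffs) = 1.4890

1.4890


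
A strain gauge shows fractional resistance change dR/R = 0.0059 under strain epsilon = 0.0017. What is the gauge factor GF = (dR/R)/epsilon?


GF = (dR/R) / epsilon
= 0.0059 / 0.0017
= 3.4706

3.4706


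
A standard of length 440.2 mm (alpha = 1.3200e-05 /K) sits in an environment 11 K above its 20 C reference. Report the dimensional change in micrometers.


dL = L * alpha * dT
= 440.2 * 1.3200e-05 * 11
= 0.0639170 mm
dL_um = 0.0639170 * 1000 = 63.9170 um

63.9170


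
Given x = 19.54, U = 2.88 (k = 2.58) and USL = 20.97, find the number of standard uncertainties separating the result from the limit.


u = U / k = 2.88 / 2.58 = 1.1162791
margin = |USL - x| = |20.97 - 19.54| = 1.43
z = margin / u = 1.43 / 1.1162791
z = 1.2810

1.2810


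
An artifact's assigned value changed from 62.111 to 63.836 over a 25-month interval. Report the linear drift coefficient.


rate = (v2 - v1) / months
= (63.836 - 62.111) / 25
= 1.7250 / 25
= 0.0690

0.0690


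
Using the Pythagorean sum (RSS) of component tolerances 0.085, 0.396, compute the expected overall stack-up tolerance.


RSS = sqrt(0.085^2 + 0.396^2)
= sqrt(0.164041)
= 0.4050

0.4050


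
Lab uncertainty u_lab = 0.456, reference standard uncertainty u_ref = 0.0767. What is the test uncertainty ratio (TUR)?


TUR = u_lab / u_ref
= 0.456 / 0.0767
= 5.9452

5.9452


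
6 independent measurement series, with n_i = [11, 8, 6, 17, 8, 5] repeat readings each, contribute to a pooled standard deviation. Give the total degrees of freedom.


nu = sum_i (n_i - 1)
nu = ((11 - 1) + (8 - 1) + (6 - 1) + (17 - 1) + (8 - 1) + (5 - 1))
nu = 10 + 7 + 5 + 16 + 7 + 4
nu = 49

49


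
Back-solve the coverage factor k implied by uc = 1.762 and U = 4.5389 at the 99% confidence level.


k = U / uc
k = 4.5389 / 1.762
k = 2.576

2.576


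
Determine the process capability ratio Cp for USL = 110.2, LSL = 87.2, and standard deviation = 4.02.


Cp = (USL - LSL) / (6 * sigma)
= (110.2 - 87.2) / (6 * 4.02)
= 23.0000 / 24.1200
= 0.9536

0.9536


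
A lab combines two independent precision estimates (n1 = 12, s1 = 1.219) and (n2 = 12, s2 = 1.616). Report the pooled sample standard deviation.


s_p = sqrt(((n1-1)*s1^2 + (n2-1)*s2^2) / (n1+n2-2))
numerator = (12-1)*1.219^2 + (12-1)*1.616^2 = 16.345571 + 28.726016 = 45.071587
denominator = 12 + 12 - 2 = 22
s_p^2 = 45.071587 / 22 = 2.0487085
s_p = sqrt(2.0487085) = 1.4313

1.4313


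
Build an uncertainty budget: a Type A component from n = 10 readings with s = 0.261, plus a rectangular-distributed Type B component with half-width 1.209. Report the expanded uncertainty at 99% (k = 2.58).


u_A = s / sqrt(n) = 0.261 / sqrt(10) = 0.082535447
u_B = half_width / sqrt(3) = 1.209 / sqrt(3) = 0.69801648
uc = sqrt(u_A^2 + u_B^2) = sqrt(0.082535447^2 + 0.69801648^2) = 0.70287915
U = k * uc = 2.58 * 0.70287915
U = 1.8134

1.8134


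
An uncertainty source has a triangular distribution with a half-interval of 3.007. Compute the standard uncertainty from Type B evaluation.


u_B = half_width / sqrt(6)
u_B = 3.007 / 2.4494897
u_B = 1.2276

1.2276


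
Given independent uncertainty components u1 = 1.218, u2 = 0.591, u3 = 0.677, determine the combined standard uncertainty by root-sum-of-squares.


uc = sqrt(1.218^2 + 0.591^2 + 0.677^2)
uc = sqrt(2.291134)
uc = 1.5136

1.5136


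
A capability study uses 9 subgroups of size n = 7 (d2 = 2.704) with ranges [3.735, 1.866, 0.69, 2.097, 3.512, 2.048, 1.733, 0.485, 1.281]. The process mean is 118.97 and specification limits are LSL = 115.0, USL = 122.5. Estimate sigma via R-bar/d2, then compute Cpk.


R_bar = (3.735 + 1.866 + 0.69 + 2.097 + 3.512 + 2.048 + 1.733 + 0.485 + 1.281) / 9 = 1.9385556
sigma = R_bar / d2 = 1.9385556 / 2.704 = 0.71692145
Cp = (USL - LSL)/(6*sigma) = (122.5 - 115.0)/(6*0.71692145) = 1.7436
Cpu = (122.5 - 118.97)/(3*0.71692145) = 1.6413
Cpl = (118.97 - 115.0)/(3*0.71692145) = 1.8459
Cpk = min(Cpu, Cpl) = 1.6413

1.6413


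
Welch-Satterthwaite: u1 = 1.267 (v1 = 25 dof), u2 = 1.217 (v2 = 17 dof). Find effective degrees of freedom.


uc = sqrt(u1^2 + u2^2) = sqrt(1.267^2 + 1.217^2) = 1.756809
v_eff = uc^4 / (u1^4/v1 + u2^4/v2)
= 1.756809^4 / (1.267^4/25 + 1.217^4/17)
= 9.5257283 / 0.23211485
v_eff = 41.0389

41.0389


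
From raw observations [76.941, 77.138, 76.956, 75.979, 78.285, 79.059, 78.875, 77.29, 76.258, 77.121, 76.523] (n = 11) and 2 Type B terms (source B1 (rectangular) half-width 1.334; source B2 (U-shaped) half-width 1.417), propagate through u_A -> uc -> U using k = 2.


mean = (76.941 + 77.138 + 76.956 + 75.979 + 78.285 + 79.059 + 78.875 + 77.29 + 76.258 + 77.121 + 76.523) / 11 = 77.31136364
s = sqrt(sum((x - mean)^2)/(n-1)) = 1.0140832
u_A = s / sqrt(n) = 1.0140832 / sqrt(11) = 0.30575759
u_B1 = 1.334 / sqrt(3) = 0.77018526
u_B2 = 1.417 / sqrt(2) = 1.0019703
uc = sqrt(0.30575759^2 + 0.77018526^2 + 1.0019703^2) = 1.3002375
U = k * uc = 2 * 1.3002375
U = 2.6005

2.6005


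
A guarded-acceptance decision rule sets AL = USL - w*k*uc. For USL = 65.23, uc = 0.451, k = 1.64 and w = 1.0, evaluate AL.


U = k * uc = 1.64 * 0.451 = 0.73964
guard band g = w * U = 1.0 * 0.73964 = 0.73964
AL = USL - g = 65.23 - 0.73964
AL = 64.4904

64.4904


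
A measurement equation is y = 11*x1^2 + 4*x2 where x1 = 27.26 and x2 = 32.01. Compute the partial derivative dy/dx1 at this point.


y = 11*x1^2 + 4*x2
dy/dx1 = 2*11*x1
Evaluate at x1 = 27.26: c1 = 22 * 27.26
c1 = 599.7200

599.7200


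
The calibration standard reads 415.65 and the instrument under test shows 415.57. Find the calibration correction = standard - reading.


Correction = standard - reading
= 415.65 - 415.57
= 0.0800

0.0800


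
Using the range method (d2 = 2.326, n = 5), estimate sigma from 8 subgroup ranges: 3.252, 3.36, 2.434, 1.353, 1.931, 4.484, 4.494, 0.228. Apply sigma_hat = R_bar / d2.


R_bar = (3.252 + 3.36 + 2.434 + 1.353 + 1.931 + 4.484 + 4.494 + 0.228) / 8
R_bar = 21.536 / 8 = 2.692
sigma_hat = R_bar / d2 = 2.692 / 2.326 = 1.1574

1.1574


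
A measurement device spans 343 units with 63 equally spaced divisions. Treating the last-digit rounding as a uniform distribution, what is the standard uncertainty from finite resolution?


resolution = range / divisions
resolution = 343 / 63 = 5.4444444
u_res = resolution / (2*sqrt(3))
u_res = 5.4444444 / 3.4641016
u_res = 1.5717

1.5717


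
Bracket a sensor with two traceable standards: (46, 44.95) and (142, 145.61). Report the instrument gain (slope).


slope = (y2 - y1) / (x2 - x1)
= (145.61 - 44.95) / (142 - 46)
= 100.6600 / 96
= 1.0485

1.0485


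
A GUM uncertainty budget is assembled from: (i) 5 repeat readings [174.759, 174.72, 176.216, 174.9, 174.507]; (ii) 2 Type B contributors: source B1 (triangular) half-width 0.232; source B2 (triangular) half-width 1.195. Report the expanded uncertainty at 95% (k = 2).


mean = (174.759 + 174.72 + 176.216 + 174.9 + 174.507) / 5 = 175.0204
s = sqrt(sum((x - mean)^2)/(n-1)) = 0.68302731
u_A = s / sqrt(n) = 0.68302731 / sqrt(5) = 0.3054591
u_B1 = 0.232 / sqrt(6) = 0.094713603
u_B2 = 1.195 / sqrt(6) = 0.48785671
uc = sqrt(0.3054591^2 + 0.094713603^2 + 0.48785671^2) = 0.58333532
U = k * uc = 2 * 0.58333532
U = 1.1667

1.1667


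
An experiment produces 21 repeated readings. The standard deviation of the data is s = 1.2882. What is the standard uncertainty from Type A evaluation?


u_A = s / sqrt(n)
u_A = 1.2882 / sqrt(21)
u_A = 1.2882 / 4.5825757
u_A = 0.2811

0.2811


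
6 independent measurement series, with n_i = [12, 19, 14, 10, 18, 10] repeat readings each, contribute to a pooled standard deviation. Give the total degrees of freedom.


nu = sum_i (n_i - 1)
nu = ((12 - 1) + (19 - 1) + (14 - 1) + (10 - 1) + (18 - 1) + (10 - 1))
nu = 11 + 18 + 13 + 9 + 17 + 9
nu = 77

77


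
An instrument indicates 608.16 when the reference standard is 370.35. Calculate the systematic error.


Systematic error = measured - true
= 608.16 - 370.35
= 237.8100

237.8100


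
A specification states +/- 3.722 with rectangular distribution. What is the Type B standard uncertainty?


u_B = half_width / sqrt(3)
u_B = 3.722 / 1.7320508
u_B = 2.1489

2.1489


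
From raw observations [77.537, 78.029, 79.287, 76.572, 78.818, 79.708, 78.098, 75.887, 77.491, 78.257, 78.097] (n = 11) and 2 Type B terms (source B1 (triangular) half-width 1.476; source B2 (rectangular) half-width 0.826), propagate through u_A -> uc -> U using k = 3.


mean = (77.537 + 78.029 + 79.287 + 76.572 + 78.818 + 79.708 + 78.098 + 75.887 + 77.491 + 78.257 + 78.097) / 11 = 77.98009091
s = sqrt(sum((x - mean)^2)/(n-1)) = 1.1091304
u_A = s / sqrt(n) = 1.1091304 / sqrt(11) = 0.3344154
u_B1 = 1.476 / sqrt(6) = 0.60257448
u_B2 = 0.826 / sqrt(3) = 0.47689132
uc = sqrt(0.3344154^2 + 0.60257448^2 + 0.47689132^2) = 0.83806622
U = k * uc = 3 * 0.83806622
U = 2.5142

2.5142


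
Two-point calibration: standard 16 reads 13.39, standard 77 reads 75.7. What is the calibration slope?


slope = (y2 - y1) / (x2 - x1)
= (75.7 - 13.39) / (77 - 16)
= 62.3100 / 61
= 1.0215

1.0215


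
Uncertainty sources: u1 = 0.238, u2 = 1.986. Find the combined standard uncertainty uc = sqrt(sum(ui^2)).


uc = sqrt(0.238^2 + 1.986^2)
uc = sqrt(4.00084)
uc = 2.0002

2.0002


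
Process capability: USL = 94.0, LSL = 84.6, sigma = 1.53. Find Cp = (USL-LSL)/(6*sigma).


Cp = (USL - LSL) / (6 * sigma)
= (94.0 - 84.6) / (6 * 1.53)
= 9.4000 / 9.1800
= 1.0240

1.0240


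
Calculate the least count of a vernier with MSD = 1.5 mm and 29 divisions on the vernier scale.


LC = MSD / n_div
= 1.5 / 29
= 0.0517

0.0517


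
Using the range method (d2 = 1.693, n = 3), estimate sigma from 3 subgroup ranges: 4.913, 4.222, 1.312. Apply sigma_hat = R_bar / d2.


R_bar = (4.913 + 4.222 + 1.312) / 3
R_bar = 10.447 / 3 = 3.4823333
sigma_hat = R_bar / d2 = 3.4823333 / 1.693 = 2.0569

2.0569


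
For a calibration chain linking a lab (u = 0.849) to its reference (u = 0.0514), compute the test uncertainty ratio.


TUR = u_lab / u_ref
= 0.849 / 0.0514
= 16.5175

16.5175


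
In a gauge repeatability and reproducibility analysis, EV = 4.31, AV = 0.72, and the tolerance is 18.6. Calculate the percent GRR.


GRR = sqrt(EV^2 + AV^2) = sqrt(4.31^2 + 0.72^2) = 4.3697254
%GRR = GRR / tol * 100 = 4.3697254 / 18.6 * 100
%GRR = 23.4931

23.4931


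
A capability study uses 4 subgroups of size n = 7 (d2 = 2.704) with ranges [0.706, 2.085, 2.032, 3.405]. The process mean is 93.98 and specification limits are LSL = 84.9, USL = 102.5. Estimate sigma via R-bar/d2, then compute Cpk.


R_bar = (0.706 + 2.085 + 2.032 + 3.405) / 4 = 2.057
sigma = R_bar / d2 = 2.057 / 2.704 = 0.76072485
Cp = (USL - LSL)/(6*sigma) = (102.5 - 84.9)/(6*0.76072485) = 3.8560
Cpu = (102.5 - 93.98)/(3*0.76072485) = 3.7333
Cpl = (93.98 - 84.9)/(3*0.76072485) = 3.9787
Cpk = min(Cpu, Cpl) = 3.7333

3.7333


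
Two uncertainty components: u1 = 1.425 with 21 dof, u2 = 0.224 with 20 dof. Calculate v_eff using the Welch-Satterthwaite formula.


uc = sqrt(u1^2 + u2^2) = sqrt(1.425^2 + 0.224^2) = 1.4424982
v_eff = uc^4 / (u1^4/v1 + u2^4/v2)
= 1.4424982^4 / (1.425^4/21 + 0.224^4/20)
= 4.329733 / 0.19648007
v_eff = 22.0365

22.0365


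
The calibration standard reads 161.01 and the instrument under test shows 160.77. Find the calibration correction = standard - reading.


Correction = standard - reading
= 161.01 - 160.77
= 0.2400

0.2400


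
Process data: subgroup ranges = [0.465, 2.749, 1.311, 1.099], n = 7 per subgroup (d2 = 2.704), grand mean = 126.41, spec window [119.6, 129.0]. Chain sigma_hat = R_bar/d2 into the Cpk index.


R_bar = (0.465 + 2.749 + 1.311 + 1.099) / 4 = 1.406
sigma = R_bar / d2 = 1.406 / 2.704 = 0.51997041
Cp = (USL - LSL)/(6*sigma) = (129.0 - 119.6)/(6*0.51997041) = 3.0130
Cpu = (129.0 - 126.41)/(3*0.51997041) = 1.6604
Cpl = (126.41 - 119.6)/(3*0.51997041) = 4.3656
Cpk = min(Cpu, Cpl) = 1.6604

1.6604


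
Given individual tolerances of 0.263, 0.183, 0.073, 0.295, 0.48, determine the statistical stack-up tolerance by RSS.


RSS = sqrt(0.263^2 + 0.183^2 + 0.073^2 + 0.295^2 + 0.48^2)
= sqrt(0.425412)
= 0.6522

0.6522


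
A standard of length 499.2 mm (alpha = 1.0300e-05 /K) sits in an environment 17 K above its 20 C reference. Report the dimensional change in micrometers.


dL = L * alpha * dT
= 499.2 * 1.0300e-05 * 17
= 0.0874099 mm
dL_um = 0.0874099 * 1000 = 87.4099 um

87.4099


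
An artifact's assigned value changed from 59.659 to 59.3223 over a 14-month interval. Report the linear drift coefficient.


rate = (v2 - v1) / months
= (59.3223 - 59.659) / 14
= -0.3367 / 14
= -0.0241

-0.0241


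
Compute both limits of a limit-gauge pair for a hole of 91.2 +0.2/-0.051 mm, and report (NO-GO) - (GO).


GO = nominal - lower_tol (smallest hole = maximum material condition)
GO = 91.2 - 0.051 = 91.149
NO-GO = nominal + upper_tol (largest hole = least material condition)
NO-GO = 91.2 + 0.2 = 91.4
spread = NO-GO - GO = 91.4 - 91.149 = 0.2510

0.2510


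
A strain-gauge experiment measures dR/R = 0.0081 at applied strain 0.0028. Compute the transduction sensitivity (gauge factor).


GF = (dR/R) / epsilon
= 0.0081 / 0.0028
= 2.8929

2.8929


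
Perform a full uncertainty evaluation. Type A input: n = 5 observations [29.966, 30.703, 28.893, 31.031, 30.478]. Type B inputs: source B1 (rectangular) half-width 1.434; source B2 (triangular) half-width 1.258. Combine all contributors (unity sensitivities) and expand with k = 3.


mean = (29.966 + 30.703 + 28.893 + 31.031 + 30.478) / 5 = 30.2142
s = sqrt(sum((x - mean)^2)/(n-1)) = 0.83409394
u_A = s / sqrt(n) = 0.83409394 / sqrt(5) = 0.37301815
u_B1 = 1.434 / sqrt(3) = 0.82792029
u_B2 = 1.258 / sqrt(6) = 0.51357635
uc = sqrt(0.37301815^2 + 0.82792029^2 + 0.51357635^2) = 1.0432426
U = k * uc = 3 * 1.0432426
U = 3.1297

3.1297


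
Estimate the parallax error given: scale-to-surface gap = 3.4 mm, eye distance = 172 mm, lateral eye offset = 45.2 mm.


error = h * offset / d
= 3.4 * 45.2 / 172
= 0.8935

0.8935


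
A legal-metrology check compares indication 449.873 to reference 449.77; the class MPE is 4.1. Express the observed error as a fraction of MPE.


e = indication - reference = 449.873 - 449.77 = 0.1030
|e| = 0.1030
ratio = |e| / MPE = 0.1030 / 4.1
ratio = 0.0251

0.0251


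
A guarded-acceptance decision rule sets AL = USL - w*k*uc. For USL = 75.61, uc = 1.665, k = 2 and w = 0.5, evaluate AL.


U = k * uc = 2 * 1.665 = 3.33
guard band g = w * U = 0.5 * 3.33 = 1.665
AL = USL - g = 75.61 - 1.665
AL = 73.9450

73.9450


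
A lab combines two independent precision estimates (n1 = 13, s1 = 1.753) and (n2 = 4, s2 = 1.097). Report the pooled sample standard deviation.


s_p = sqrt(((n1-1)*s1^2 + (n2-1)*s2^2) / (n1+n2-2))
numerator = (13-1)*1.753^2 + (4-1)*1.097^2 = 36.876108 + 3.610227 = 40.486335
denominator = 13 + 4 - 2 = 15
s_p^2 = 40.486335 / 15 = 2.699089
s_p = sqrt(2.699089) = 1.6429

1.6429


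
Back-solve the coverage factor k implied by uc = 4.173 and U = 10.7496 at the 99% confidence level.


k = U / uc
k = 10.7496 / 4.173
k = 2.576

2.576


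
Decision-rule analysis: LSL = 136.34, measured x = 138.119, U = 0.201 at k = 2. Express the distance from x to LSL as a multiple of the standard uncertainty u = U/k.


u = U / k = 0.201 / 2 = 0.1005
margin = |LSL - x| = |136.34 - 138.119| = 1.779
z = margin / u = 1.779 / 0.1005
z = 17.7015

17.7015


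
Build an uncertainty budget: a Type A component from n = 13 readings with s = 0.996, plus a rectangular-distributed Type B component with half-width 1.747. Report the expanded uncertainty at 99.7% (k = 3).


u_A = s / sqrt(n) = 0.996 / sqrt(13) = 0.2762407
u_B = half_width / sqrt(3) = 1.747 / sqrt(3) = 1.0086309
uc = sqrt(u_A^2 + u_B^2) = sqrt(0.2762407^2 + 1.0086309^2) = 1.0457749
U = k * uc = 3 * 1.0457749
U = 3.1373

3.1373


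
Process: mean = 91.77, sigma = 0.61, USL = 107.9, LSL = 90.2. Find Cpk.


Cpu = (USL - mean) / (3*sigma) = (107.9 - 91.77) / (3*0.61) = 8.8142
Cpl = (mean - LSL) / (3*sigma) = (91.77 - 90.2) / (3*0.61) = 0.8579
Cpk = min(Cpu, Cpl) = 0.8579

0.8579


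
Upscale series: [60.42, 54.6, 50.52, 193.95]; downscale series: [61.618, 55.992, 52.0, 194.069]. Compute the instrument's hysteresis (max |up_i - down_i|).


|60.42 - 61.618| = 1.1980
|54.6 - 55.992| = 1.3920
|50.52 - 52.0| = 1.4800
|193.95 - 194.069| = 0.1190
hysteresis = max(diffs) = 1.4800

1.4800


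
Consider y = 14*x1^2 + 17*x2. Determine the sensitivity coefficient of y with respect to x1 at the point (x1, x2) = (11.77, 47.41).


y = 14*x1^2 + 17*x2
dy/dx1 = 2*14*x1
Evaluate at x1 = 11.77: c1 = 28 * 11.77
c1 = 329.5600

329.5600


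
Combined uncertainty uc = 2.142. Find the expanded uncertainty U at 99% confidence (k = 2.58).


U = k * uc
U = 2.58 * 2.142
U = 5.5264

5.5264


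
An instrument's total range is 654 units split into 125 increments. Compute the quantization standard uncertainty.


resolution = range / divisions
resolution = 654 / 125 = 5.232
u_res = resolution / (2*sqrt(3))
u_res = 5.232 / 3.4641016
u_res = 1.5103

1.5103


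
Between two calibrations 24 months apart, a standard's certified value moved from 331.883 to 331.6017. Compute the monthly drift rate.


rate = (v2 - v1) / months
= (331.6017 - 331.883) / 24
= -0.2813 / 24
= -0.0117

-0.0117


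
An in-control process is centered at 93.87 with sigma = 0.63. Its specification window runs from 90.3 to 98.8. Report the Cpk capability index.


Cpu = (USL - mean) / (3*sigma) = (98.8 - 93.87) / (3*0.63) = 2.6085
Cpl = (mean - LSL) / (3*sigma) = (93.87 - 90.3) / (3*0.63) = 1.8889
Cpk = min(Cpu, Cpl) = 1.8889

1.8889


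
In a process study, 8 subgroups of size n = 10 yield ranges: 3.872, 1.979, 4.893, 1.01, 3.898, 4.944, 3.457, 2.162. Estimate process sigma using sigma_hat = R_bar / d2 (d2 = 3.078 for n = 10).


R_bar = (3.872 + 1.979 + 4.893 + 1.01 + 3.898 + 4.944 + 3.457 + 2.162) / 8
R_bar = 26.215 / 8 = 3.276875
sigma_hat = R_bar / d2 = 3.276875 / 3.078 = 1.0646

1.0646


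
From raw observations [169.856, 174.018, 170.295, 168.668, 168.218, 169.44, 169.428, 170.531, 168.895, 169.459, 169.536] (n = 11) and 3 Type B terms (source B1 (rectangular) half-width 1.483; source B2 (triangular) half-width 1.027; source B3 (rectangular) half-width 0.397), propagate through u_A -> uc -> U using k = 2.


mean = (169.856 + 174.018 + 170.295 + 168.668 + 168.218 + 169.44 + 169.428 + 170.531 + 168.895 + 169.459 + 169.536) / 11 = 169.8494545
s = sqrt(sum((x - mean)^2)/(n-1)) = 1.5363683
u_A = s / sqrt(n) = 1.5363683 / sqrt(11) = 0.46323247
u_B1 = 1.483 / sqrt(3) = 0.85621045
u_B2 = 1.027 / sqrt(6) = 0.41927099
u_B3 = 0.397 / sqrt(3) = 0.22920806
uc = sqrt(0.46323247^2 + 0.85621045^2 + 0.41927099^2 + 0.22920806^2) = 1.0844377
U = k * uc = 2 * 1.0844377
U = 2.1689

2.1689


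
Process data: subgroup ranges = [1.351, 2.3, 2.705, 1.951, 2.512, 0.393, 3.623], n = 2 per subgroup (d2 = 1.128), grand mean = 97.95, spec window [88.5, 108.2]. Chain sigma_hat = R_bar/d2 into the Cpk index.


R_bar = (1.351 + 2.3 + 2.705 + 1.951 + 2.512 + 0.393 + 3.623) / 7 = 2.1192857
sigma = R_bar / d2 = 2.1192857 / 1.128 = 1.8787994
Cp = (USL - LSL)/(6*sigma) = (108.2 - 88.5)/(6*1.8787994) = 1.7476
Cpu = (108.2 - 97.95)/(3*1.8787994) = 1.8185
Cpl = (97.95 - 88.5)/(3*1.8787994) = 1.6766
Cpk = min(Cpu, Cpl) = 1.6766

1.6766


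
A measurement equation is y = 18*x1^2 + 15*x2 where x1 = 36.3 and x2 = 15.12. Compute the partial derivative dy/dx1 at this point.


y = 18*x1^2 + 15*x2
dy/dx1 = 2*18*x1
Evaluate at x1 = 36.3: c1 = 36 * 36.3
c1 = 1306.8000

1306.8000


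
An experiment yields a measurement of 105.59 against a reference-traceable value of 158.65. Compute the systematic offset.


Systematic error = measured - true
= 105.59 - 158.65
= -53.0600

-53.0600


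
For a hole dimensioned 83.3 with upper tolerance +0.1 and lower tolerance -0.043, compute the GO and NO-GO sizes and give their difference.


GO = nominal - lower_tol (smallest hole = maximum material condition)
GO = 83.3 - 0.043 = 83.257
NO-GO = nominal + upper_tol (largest hole = least material condition)
NO-GO = 83.3 + 0.1 = 83.4
spread = NO-GO - GO = 83.4 - 83.257 = 0.1430

0.1430


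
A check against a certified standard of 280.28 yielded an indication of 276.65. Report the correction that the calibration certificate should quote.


Correction = standard - reading
= 280.28 - 276.65
= 3.6300

3.6300


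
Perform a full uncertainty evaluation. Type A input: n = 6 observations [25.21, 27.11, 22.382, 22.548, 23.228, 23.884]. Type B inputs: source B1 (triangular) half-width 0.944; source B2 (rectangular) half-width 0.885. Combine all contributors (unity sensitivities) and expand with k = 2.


mean = (25.21 + 27.11 + 22.382 + 22.548 + 23.228 + 23.884) / 6 = 24.06033333
s = sqrt(sum((x - mean)^2)/(n-1)) = 1.8138372
u_A = s / sqrt(n) = 1.8138372 / sqrt(6) = 0.74049594
u_B1 = 0.944 / sqrt(6) = 0.38538639
u_B2 = 0.885 / sqrt(3) = 0.51095499
uc = sqrt(0.74049594^2 + 0.38538639^2 + 0.51095499^2) = 0.97873996
U = k * uc = 2 * 0.97873996
U = 1.9575

1.9575


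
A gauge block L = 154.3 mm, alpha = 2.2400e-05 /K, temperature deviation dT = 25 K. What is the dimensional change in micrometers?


dL = L * alpha * dT
= 154.3 * 2.2400e-05 * 25
= 0.0864080 mm
dL_um = 0.0864080 * 1000 = 86.4080 um

86.4080


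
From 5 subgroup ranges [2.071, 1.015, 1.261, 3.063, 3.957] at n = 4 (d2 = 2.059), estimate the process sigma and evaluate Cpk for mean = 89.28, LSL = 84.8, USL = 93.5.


R_bar = (2.071 + 1.015 + 1.261 + 3.063 + 3.957) / 5 = 2.2734
sigma = R_bar / d2 = 2.2734 / 2.059 = 1.1041282
Cp = (USL - LSL)/(6*sigma) = (93.5 - 84.8)/(6*1.1041282) = 1.3133
Cpu = (93.5 - 89.28)/(3*1.1041282) = 1.2740
Cpl = (89.28 - 84.8)/(3*1.1041282) = 1.3525
Cpk = min(Cpu, Cpl) = 1.2740

1.2740


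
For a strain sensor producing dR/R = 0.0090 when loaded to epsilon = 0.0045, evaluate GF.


GF = (dR/R) / epsilon
= 0.0090 / 0.0045
= 2.0000

2.0000


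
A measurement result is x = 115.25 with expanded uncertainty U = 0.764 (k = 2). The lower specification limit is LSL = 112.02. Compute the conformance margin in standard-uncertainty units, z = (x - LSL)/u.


u = U / k = 0.764 / 2 = 0.382
margin = |LSL - x| = |112.02 - 115.25| = 3.23
z = margin / u = 3.23 / 0.382
z = 8.4555

8.4555


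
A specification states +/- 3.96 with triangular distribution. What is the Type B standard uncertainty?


u_B = half_width / sqrt(6)
u_B = 3.96 / 2.4494897
u_B = 1.6167

1.6167


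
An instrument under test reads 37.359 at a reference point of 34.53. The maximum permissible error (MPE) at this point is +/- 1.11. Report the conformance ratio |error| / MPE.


e = indication - reference = 37.359 - 34.53 = 2.8290
|e| = 2.8290
ratio = |e| / MPE = 2.8290 / 1.11
ratio = 2.5486

2.5486


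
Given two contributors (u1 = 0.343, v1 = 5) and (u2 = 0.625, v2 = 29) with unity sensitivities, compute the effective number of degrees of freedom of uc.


uc = sqrt(u1^2 + u2^2) = sqrt(0.343^2 + 0.625^2) = 0.71293338
v_eff = uc^4 / (u1^4/v1 + u2^4/v2)
= 0.71293338^4 / (0.343^4/5 + 0.625^4/29)
= 0.25834246 / 0.0080299088
v_eff = 32.1725

32.1725


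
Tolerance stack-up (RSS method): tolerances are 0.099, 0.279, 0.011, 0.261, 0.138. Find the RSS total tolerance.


RSS = sqrt(0.099^2 + 0.279^2 + 0.011^2 + 0.261^2 + 0.138^2)
= sqrt(0.174928)
= 0.4182

0.4182


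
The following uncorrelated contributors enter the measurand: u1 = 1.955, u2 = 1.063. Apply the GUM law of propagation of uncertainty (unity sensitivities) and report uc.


uc = sqrt(1.955^2 + 1.063^2)
uc = sqrt(4.951994)
uc = 2.2253

2.2253


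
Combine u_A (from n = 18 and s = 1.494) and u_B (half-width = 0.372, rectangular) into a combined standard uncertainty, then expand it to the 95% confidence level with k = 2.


u_A = s / sqrt(n) = 1.494 / sqrt(18) = 0.35213918
u_B = half_width / sqrt(3) = 0.372 / sqrt(3) = 0.2147743
uc = sqrt(u_A^2 + u_B^2) = sqrt(0.35213918^2 + 0.2147743^2) = 0.41246818
U = k * uc = 2 * 0.41246818
U = 0.8249

0.8249


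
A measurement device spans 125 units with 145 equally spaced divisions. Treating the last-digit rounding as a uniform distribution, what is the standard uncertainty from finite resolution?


resolution = range / divisions
resolution = 125 / 145 = 0.86206897
u_res = resolution / (2*sqrt(3))
u_res = 0.86206897 / 3.4641016
u_res = 0.2489

0.2489


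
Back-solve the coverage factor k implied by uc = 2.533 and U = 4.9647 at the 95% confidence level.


k = U / uc
k = 4.9647 / 2.533
k = 1.96

1.96


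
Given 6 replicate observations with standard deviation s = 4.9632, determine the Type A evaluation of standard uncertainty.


u_A = s / sqrt(n)
u_A = 4.9632 / sqrt(6)
u_A = 4.9632 / 2.4494897
u_A = 2.0262

2.0262


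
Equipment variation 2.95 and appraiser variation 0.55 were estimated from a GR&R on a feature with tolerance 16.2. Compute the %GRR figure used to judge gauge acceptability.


GRR = sqrt(EV^2 + AV^2) = sqrt(2.95^2 + 0.55^2) = 3.0008332
%GRR = GRR / tol * 100 = 3.0008332 / 16.2 * 100
%GRR = 18.5237

18.5237


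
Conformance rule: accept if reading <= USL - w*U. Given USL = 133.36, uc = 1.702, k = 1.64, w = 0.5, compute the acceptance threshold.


U = k * uc = 1.64 * 1.702 = 2.79128
guard band g = w * U = 0.5 * 2.79128 = 1.39564
AL = USL - g = 133.36 - 1.39564
AL = 131.9644

131.9644


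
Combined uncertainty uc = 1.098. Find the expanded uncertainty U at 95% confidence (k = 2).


U = k * uc
U = 2 * 1.098
U = 2.1960

2.1960


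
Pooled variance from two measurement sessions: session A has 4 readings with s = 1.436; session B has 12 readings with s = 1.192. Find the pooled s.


s_p = sqrt(((n1-1)*s1^2 + (n2-1)*s2^2) / (n1+n2-2))
numerator = (4-1)*1.436^2 + (12-1)*1.192^2 = 6.186288 + 15.629504 = 21.815792
denominator = 4 + 12 - 2 = 14
s_p^2 = 21.815792 / 14 = 1.5582709
s_p = sqrt(1.5582709) = 1.2483

1.2483


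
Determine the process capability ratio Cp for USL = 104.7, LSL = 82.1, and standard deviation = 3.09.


Cp = (USL - LSL) / (6 * sigma)
= (104.7 - 82.1) / (6 * 3.09)
= 22.6000 / 18.5400
= 1.2190

1.2190


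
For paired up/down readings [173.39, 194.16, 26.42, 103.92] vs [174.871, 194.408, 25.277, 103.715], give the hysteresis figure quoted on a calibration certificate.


|173.39 - 174.871| = 1.4810
|194.16 - 194.408| = 0.2480
|26.42 - 25.277| = 1.1430
|103.92 - 103.715| = 0.2050
hysteresis = max(diffs) = 1.4810

1.4810


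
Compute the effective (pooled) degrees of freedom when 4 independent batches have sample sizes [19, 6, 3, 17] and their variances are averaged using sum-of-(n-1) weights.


nu = sum_i (n_i - 1)
nu = ((19 - 1) + (6 - 1) + (3 - 1) + (17 - 1))
nu = 18 + 5 + 2 + 16
nu = 41

41


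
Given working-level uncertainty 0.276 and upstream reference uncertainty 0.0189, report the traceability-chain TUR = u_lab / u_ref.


TUR = u_lab / u_ref
= 0.276 / 0.0189
= 14.6032

14.6032


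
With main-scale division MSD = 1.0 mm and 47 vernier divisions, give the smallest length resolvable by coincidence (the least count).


LC = MSD / n_div
= 1.0 / 47
= 0.0213

0.0213


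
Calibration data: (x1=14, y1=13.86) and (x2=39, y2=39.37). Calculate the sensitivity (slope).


slope = (y2 - y1) / (x2 - x1)
= (39.37 - 13.86) / (39 - 14)
= 25.5100 / 25
= 1.0204

1.0204
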